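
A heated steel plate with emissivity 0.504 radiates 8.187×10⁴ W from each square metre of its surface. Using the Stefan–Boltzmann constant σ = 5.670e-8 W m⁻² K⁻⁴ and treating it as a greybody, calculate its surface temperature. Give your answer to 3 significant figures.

I = εσT⁴, so T = (I/εσ)^(1/4) = (8.187×10⁴/(0.504×5.670×10⁻⁸))^(1/4) = 1.30×10³ K.

T ≈ 1.30×10³ K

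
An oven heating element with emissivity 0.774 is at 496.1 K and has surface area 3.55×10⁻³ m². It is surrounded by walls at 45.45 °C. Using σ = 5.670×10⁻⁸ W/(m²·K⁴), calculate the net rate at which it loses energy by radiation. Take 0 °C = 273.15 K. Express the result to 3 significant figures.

Net loss ≈ 7.83 W

Surroundings: T = 45.45 °C + 273.15 = 318.60 K.
Area A = 3.55×10⁻³ m².
Net radiated power P_net = εσA(T⁴ − T₀⁴) = 0.774×5.670×10⁻⁸×3.55×10⁻³×(496.1⁴ − 318.60⁴).
T⁴ − T₀⁴ = 6.05727×10¹⁰ − 1.03035×10¹⁰ = 5.02692×10¹⁰ K⁴, so P_net = 7.83 W.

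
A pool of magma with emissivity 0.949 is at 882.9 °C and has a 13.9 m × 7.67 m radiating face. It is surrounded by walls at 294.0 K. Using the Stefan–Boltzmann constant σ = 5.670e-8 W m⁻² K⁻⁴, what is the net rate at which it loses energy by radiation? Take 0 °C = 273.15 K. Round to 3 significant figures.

Net loss ≈ 1.02×10⁷ W

T = 882.9 °C + 273.15 = 1156.05 K.
Area A = 13.9 × 7.67 = 106.613 m².
Net radiated power P_net = εσA(T⁴ − T₀⁴) = 0.949×5.670×10⁻⁸×106.613×(1156.05⁴ − 294.0⁴).
T⁴ − T₀⁴ = 1.78610×10¹² − 7.47118×10⁹ = 1.77863×10¹² K⁴, so P_net = 1.02×10⁷ W.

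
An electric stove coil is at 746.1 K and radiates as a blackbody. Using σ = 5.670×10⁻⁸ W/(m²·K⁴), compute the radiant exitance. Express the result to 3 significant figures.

I ≈ 1.76×10⁴ W/m²

Stefan–Boltzmann: I = σT⁴ = 5.670×10⁻⁸ × (746.1)⁴ = 1.76×10⁴ W/m².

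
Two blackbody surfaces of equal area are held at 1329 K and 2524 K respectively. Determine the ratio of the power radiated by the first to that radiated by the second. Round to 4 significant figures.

P₁/P₂ ≈ 0.07687

With equal areas, P₁/P₂ = (T₁/T₂)⁴ = (1329/2524)⁴ = 0.07687.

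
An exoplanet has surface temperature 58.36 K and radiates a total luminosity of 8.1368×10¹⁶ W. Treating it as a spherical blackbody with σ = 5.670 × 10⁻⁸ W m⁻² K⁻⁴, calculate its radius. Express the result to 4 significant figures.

L = 4πR²σT⁴ ⇒ R = √(L/(4πσT⁴)).
σT⁴ = 0.657725 W/m², so R = √(8.1368×10¹⁶/(4π×0.657725)) = 9.922×10⁷ m.

R ≈ 9.922×10⁷ m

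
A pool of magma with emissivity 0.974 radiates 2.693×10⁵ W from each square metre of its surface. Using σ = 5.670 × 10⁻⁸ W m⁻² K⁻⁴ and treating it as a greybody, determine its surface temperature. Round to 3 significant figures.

T ≈ 1.49×10³ K

I = εσT⁴, so T = (I/εσ)^(1/4) = (2.693×10⁵/(0.974×5.670×10⁻⁸))^(1/4) = 1.49×10³ K.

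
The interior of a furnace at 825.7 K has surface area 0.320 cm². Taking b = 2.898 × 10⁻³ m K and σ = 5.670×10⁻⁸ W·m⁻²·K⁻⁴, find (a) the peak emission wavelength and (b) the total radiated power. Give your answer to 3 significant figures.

λ_max ≈ 3.51 μm; P ≈ 0.843 W

(a) λ_max = b/T = 2.898×10⁻³/825.7 = 3.510×10⁻⁶ m = 3.51 μm.
Area A = 0.320 cm² = 3.20×10⁻⁵ m².
(b) P = σAT⁴ = 5.670×10⁻⁸×3.20×10⁻⁵×(825.7)⁴ = 0.843 W.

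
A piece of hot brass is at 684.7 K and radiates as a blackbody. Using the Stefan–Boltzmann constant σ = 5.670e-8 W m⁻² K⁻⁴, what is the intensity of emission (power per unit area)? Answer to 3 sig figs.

Stefan–Boltzmann: I = σT⁴ = 5.670×10⁻⁸ × (684.7)⁴ = 1.25×10⁴ W/m².

I ≈ 1.25×10⁴ W/m²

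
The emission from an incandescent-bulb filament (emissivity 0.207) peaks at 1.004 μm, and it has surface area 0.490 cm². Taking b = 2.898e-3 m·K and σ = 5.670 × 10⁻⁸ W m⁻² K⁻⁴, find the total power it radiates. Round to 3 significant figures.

P ≈ 39.9 W

Wien's law: T = b/λ_max = 2.898×10⁻³/1.004×10⁻⁶ = 2886.45 K.
Area A = 0.490 cm² = 4.90×10⁻⁵ m².
Then P = εσAT⁴ = 0.207×5.670×10⁻⁸×4.90×10⁻⁵×(2886.45)⁴ = 39.9 W.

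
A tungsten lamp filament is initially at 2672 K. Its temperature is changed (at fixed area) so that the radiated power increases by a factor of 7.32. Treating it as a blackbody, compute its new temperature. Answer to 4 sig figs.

P ∝ T⁴, so T₂/T₁ = (P₂/P₁)^(1/4) = (7.32)^(1/4) = 1.64486.
T₂ = 2672 × 1.64486 = 4395 K.

T₂ ≈ 4395 K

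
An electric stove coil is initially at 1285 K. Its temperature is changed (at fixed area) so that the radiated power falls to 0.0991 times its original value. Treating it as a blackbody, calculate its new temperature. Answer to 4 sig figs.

T₂ ≈ 721.0 K

P ∝ T⁴, so T₂/T₁ = (P₂/P₁)^(1/4) = (0.0991)^(1/4) = 0.561072.
T₂ = 1285 × 0.561072 = 721.0 K.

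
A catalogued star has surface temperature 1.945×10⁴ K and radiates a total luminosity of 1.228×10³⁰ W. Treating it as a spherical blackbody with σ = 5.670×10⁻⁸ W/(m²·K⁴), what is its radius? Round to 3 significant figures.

L = 4πR²σT⁴ ⇒ R = √(L/(4πσT⁴)).
σT⁴ = 8.11449×10⁹ W/m², so R = √(1.228×10³⁰/(4π×8.11449×10⁹)) = 3.47×10⁹ m.

R ≈ 3.47×10⁹ m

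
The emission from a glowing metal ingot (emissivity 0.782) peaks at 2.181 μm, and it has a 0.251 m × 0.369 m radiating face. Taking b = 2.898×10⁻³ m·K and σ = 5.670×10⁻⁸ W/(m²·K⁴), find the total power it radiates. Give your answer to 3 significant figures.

Wien's law: T = b/λ_max = 2.898×10⁻³/2.181×10⁻⁶ = 1328.75 K.
Area A = 0.251 × 0.369 = 0.092619 m².
Then P = εσAT⁴ = 0.782×5.670×10⁻⁸×0.092619×(1328.75)⁴ = 1.28×10⁴ W.

P ≈ 1.28×10⁴ W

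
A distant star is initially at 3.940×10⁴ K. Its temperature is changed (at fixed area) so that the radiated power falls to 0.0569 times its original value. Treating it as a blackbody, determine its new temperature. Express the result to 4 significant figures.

T₂ ≈ 1.924×10⁴ K

P ∝ T⁴, so T₂/T₁ = (P₂/P₁)^(1/4) = (0.0569)^(1/4) = 0.488403.
T₂ = 3.940×10⁴ × 0.488403 = 1.924×10⁴ K.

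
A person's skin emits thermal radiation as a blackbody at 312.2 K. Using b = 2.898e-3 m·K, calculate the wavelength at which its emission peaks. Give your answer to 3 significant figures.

λ_max ≈ 9.28 μm

Wien's displacement law: λ_max = b/T = (2.898×10⁻³ m·K)/(312.2 K) = 9.283×10⁻⁶ m.
That is 9.28 μm, in the infrared range.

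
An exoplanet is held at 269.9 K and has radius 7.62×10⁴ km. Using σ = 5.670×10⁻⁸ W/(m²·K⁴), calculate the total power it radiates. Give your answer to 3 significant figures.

P ≈ 2.20×10¹⁹ W

Surface area A = 4πR² = 4π(7.62×10⁷ m)² = 7.29659×10¹⁶ m².
P = σAT⁴ = 5.670×10⁻⁸ × 7.29659×10¹⁶ × (269.9)⁴ = 2.20×10¹⁹ W.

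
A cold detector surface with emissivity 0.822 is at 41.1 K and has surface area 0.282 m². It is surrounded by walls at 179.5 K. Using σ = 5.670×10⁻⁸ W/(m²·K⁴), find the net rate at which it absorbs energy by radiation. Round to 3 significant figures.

Net gain ≈ 13.6 W

Area A = 0.282 m².
Net radiated power P_net = εσA(T⁴ − T₀⁴) = 0.822×5.670×10⁻⁸×0.282×(41.1⁴ − 179.5⁴).
T⁴ − T₀⁴ = 2.85343×10⁶ − 1.03814×10⁹ = -1.03529×10⁹ K⁴, so P_net = -13.6 W — negative, meaning a net gain of 13.6 W.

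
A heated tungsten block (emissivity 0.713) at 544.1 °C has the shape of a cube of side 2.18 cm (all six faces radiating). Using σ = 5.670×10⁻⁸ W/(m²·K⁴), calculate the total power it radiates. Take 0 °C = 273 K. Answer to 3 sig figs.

T = 544.1 °C + 273 = 817.1 K.
Area A = 6s² = 6×(0.0218 m)² = 2.85144×10⁻³ m².
P = εσAT⁴ = 0.713 × 5.670×10⁻⁸ × 2.85144×10⁻³ × (817.1)⁴ = 51.4 W.

P ≈ 51.4 W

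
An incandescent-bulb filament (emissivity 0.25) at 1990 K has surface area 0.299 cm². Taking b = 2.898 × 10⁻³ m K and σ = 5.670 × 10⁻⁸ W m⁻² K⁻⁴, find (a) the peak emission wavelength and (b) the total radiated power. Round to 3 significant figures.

λ_max ≈ 1.46 μm; P ≈ 6.65 W

(a) λ_max = b/T = 2.898×10⁻³/1990 = 1.456×10⁻⁶ m = 1.46 μm.
Area A = 0.299 cm² = 2.99×10⁻⁵ m².
(b) P = εσAT⁴ = 0.25×5.670×10⁻⁸×2.99×10⁻⁵×(1990)⁴ = 6.65 W.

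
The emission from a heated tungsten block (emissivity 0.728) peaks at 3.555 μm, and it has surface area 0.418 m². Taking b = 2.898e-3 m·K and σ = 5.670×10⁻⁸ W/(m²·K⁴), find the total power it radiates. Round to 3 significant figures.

P ≈ 7.62×10³ W

Wien's law: T = b/λ_max = 2.898×10⁻³/3.555×10⁻⁶ = 815.190 K.
Area A = 0.418 m².
Then P = εσAT⁴ = 0.728×5.670×10⁻⁸×0.418×(815.190)⁴ = 7.62×10³ W.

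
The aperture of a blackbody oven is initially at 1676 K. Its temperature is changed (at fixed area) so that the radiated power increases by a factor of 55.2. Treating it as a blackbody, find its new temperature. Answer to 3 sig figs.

P ∝ T⁴, so T₂/T₁ = (P₂/P₁)^(1/4) = (55.2)^(1/4) = 2.72574.
T₂ = 1676 × 2.72574 = 4.57×10³ K.

T₂ ≈ 4.57×10³ K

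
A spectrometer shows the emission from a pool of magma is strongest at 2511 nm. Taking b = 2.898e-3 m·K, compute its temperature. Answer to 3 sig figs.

Wien's law gives T = b/λ_max = (2.898×10⁻³ m·K)/(2.511×10⁻⁶ m) = 1.15×10³ K.

T ≈ 1.15×10³ K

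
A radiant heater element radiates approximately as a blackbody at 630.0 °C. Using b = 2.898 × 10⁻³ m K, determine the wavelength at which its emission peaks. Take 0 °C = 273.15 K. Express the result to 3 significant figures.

T = 630.0 °C + 273.15 = 903.15 K.
Wien's displacement law: λ_max = b/T = (2.898×10⁻³ m·K)/(903.15 K) = 3.209×10⁻⁶ m.
That is 3.21 μm, in the infrared range.

λ_max ≈ 3.21 μm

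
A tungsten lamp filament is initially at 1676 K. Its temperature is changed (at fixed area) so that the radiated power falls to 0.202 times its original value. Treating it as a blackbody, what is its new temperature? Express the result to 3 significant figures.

P ∝ T⁴, so T₂/T₁ = (P₂/P₁)^(1/4) = (0.202)^(1/4) = 0.670406.
T₂ = 1676 × 0.670406 = 1.12×10³ K.

T₂ ≈ 1.12×10³ K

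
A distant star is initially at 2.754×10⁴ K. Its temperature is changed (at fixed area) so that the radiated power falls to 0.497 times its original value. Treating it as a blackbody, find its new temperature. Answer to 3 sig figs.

P ∝ T⁴, so T₂/T₁ = (P₂/P₁)^(1/4) = (0.497)^(1/4) = 0.839632.
T₂ = 2.754×10⁴ × 0.839632 = 2.31×10⁴ K.

T₂ ≈ 2.31×10⁴ K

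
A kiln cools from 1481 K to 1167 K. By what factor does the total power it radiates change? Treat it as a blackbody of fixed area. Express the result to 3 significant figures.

P ∝ T⁴, so P₂/P₁ = (T₂/T₁)⁴ = (1167/1481)⁴ = (0.787981)⁴ = 0.386.

P₂/P₁ ≈ 0.386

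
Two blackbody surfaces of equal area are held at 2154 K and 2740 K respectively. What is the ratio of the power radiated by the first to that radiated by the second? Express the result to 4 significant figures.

With equal areas, P₁/P₂ = (T₁/T₂)⁴ = (2154/2740)⁴ = 0.3819.

P₁/P₂ ≈ 0.3819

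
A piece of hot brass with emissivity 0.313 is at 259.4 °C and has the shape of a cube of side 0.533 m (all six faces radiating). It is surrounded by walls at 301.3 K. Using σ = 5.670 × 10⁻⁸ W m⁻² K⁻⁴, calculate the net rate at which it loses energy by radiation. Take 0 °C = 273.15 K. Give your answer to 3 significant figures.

Net loss ≈ 2.18×10³ W

T = 259.4 °C + 273.15 = 532.55 K.
Area A = 6s² = 6×(0.533 m)² = 1.70453 m².
Net radiated power P_net = εσA(T⁴ − T₀⁴) = 0.313×5.670×10⁻⁸×1.70453×(532.55⁴ − 301.3⁴).
T⁴ − T₀⁴ = 8.04343×10¹⁰ − 8.24132×10⁹ = 7.21930×10¹⁰ K⁴, so P_net = 2.18×10³ W.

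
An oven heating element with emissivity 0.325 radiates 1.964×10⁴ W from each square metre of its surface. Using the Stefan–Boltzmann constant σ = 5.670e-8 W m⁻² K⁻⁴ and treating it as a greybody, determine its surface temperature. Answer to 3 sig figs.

T ≈ 1.02×10³ K

I = εσT⁴, so T = (I/εσ)^(1/4) = (1.964×10⁴/(0.325×5.670×10⁻⁸))^(1/4) = 1.02×10³ K.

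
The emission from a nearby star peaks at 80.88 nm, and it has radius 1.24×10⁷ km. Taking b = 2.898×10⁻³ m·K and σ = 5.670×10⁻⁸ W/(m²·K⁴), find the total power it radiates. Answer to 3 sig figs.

P ≈ 1.81×10³² W

Wien's law: T = b/λ_max = 2.898×10⁻³/8.088×10⁻⁸ = 35830.9 K.
Surface area A = 4πR² = 4π(1.24×10¹⁰ m)² = 1.93221×10²¹ m².
Then P = σAT⁴ = 5.670×10⁻⁸×1.93221×10²¹×(35830.9)⁴ = 1.81×10³² W.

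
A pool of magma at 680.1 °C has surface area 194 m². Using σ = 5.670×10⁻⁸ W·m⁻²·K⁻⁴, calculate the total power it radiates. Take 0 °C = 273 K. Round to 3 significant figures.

P ≈ 9.08×10⁶ W

T = 680.1 °C + 273 = 953.1 K.
Area A = 194 m².
P = σAT⁴ = 5.670×10⁻⁸ × 194 × (953.1)⁴ = 9.08×10⁶ W.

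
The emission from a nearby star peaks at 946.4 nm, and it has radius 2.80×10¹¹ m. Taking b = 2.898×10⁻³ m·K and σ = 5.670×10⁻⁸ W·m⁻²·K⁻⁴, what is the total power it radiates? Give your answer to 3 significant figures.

P ≈ 4.91×10³⁰ W

Wien's law: T = b/λ_max = 2.898×10⁻³/9.464×10⁻⁷ = 3062.13 K.
Surface area A = 4πR² = 4π(2.80×10¹¹ m)² = 9.85203×10²³ m².
Then P = σAT⁴ = 5.670×10⁻⁸×9.85203×10²³×(3062.13)⁴ = 4.91×10³⁰ W.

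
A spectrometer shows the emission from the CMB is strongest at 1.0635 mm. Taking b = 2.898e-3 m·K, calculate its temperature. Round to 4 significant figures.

Wien's law gives T = b/λ_max = (2.898×10⁻³ m·K)/(1.0635×10⁻³ m) = 2.725 K.

T ≈ 2.725 K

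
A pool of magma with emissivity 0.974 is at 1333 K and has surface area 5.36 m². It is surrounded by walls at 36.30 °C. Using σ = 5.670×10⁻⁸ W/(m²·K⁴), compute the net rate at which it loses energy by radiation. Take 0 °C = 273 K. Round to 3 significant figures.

Net loss ≈ 9.32×10⁵ W

Surroundings: T = 36.30 °C + 273 = 309.30 K.
Area A = 5.36 m².
Net radiated power P_net = εσA(T⁴ − T₀⁴) = 0.974×5.670×10⁻⁸×5.36×(1333⁴ − 309.30⁴).
T⁴ − T₀⁴ = 3.15733×10¹² − 9.15208×10⁹ = 3.14818×10¹² K⁴, so P_net = 9.32×10⁵ W.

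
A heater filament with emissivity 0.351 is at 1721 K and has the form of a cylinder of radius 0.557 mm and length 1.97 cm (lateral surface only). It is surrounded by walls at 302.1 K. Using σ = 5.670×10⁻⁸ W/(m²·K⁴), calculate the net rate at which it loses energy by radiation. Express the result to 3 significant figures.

Lateral area A = 2πrL = 2π×5.57×10⁻⁴×0.0197 = 6.89448×10⁻⁵ m².
Net radiated power P_net = εσA(T⁴ − T₀⁴) = 0.351×5.670×10⁻⁸×6.89448×10⁻⁵×(1721⁴ − 302.1⁴).
T⁴ − T₀⁴ = 8.77250×10¹² − 8.32919×10⁹ = 8.76417×10¹² K⁴, so P_net = 12.0 W.

Net loss ≈ 12.0 W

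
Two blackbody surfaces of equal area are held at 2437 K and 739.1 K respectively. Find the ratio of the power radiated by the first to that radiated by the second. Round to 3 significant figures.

With equal areas, P₁/P₂ = (T₁/T₂)⁴ = (2437/739.1)⁴ = 118.

P₁/P₂ ≈ 118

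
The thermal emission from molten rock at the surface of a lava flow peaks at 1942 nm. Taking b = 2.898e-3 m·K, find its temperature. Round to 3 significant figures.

T ≈ 1.49×10³ K

Wien's law gives T = b/λ_max = (2.898×10⁻³ m·K)/(1.942×10⁻⁶ m) = 1.49×10³ K.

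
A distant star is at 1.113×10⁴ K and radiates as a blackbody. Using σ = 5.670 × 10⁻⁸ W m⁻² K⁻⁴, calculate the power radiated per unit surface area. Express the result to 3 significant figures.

Stefan–Boltzmann: I = σT⁴ = 5.670×10⁻⁸ × (1.113×10⁴)⁴ = 8.70×10⁸ W/m².

I ≈ 8.70×10⁸ W/m²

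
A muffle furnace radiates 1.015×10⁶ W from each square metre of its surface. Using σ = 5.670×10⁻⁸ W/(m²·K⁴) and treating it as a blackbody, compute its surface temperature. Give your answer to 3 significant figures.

I = σT⁴, so T = (I/σ)^(1/4) = (1.015×10⁶/(5.670×10⁻⁸))^(1/4) = 2.06×10³ K.

T ≈ 2.06×10³ K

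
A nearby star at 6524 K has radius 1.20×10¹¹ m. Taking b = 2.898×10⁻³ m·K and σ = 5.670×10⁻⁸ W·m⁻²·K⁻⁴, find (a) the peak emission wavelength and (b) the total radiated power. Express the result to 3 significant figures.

(a) λ_max = b/T = 2.898×10⁻³/6524 = 4.442×10⁻⁷ m = 0.444 μm.
Surface area A = 4πR² = 4π(1.20×10¹¹ m)² = 1.80956×10²³ m².
(b) P = σAT⁴ = 5.670×10⁻⁸×1.80956×10²³×(6524)⁴ = 1.86×10³¹ W.

λ_max ≈ 0.444 μm; P ≈ 1.86×10³¹ W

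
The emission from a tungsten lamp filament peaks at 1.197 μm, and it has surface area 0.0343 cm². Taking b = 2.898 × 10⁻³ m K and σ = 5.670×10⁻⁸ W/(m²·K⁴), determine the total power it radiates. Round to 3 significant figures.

P ≈ 6.68 W

Wien's law: T = b/λ_max = 2.898×10⁻³/1.197×10⁻⁶ = 2421.05 K.
Area A = 0.0343 cm² = 3.43×10⁻⁶ m².
Then P = σAT⁴ = 5.670×10⁻⁸×3.43×10⁻⁶×(2421.05)⁴ = 6.68 W.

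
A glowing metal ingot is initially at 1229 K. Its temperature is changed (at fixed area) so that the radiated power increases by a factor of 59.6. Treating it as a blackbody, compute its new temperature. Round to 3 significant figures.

T₂ ≈ 3.41×10³ K

P ∝ T⁴, so T₂/T₁ = (P₂/P₁)^(1/4) = (59.6)^(1/4) = 2.77851.
T₂ = 1229 × 2.77851 = 3.41×10³ K.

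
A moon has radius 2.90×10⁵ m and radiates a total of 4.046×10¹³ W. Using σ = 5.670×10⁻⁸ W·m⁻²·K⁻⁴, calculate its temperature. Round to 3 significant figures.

Surface area A = 4πR² = 4π(2.90×10⁵ m)² = 1.05683×10¹² m².
P = σAT⁴ ⇒ T = (P/(σA))^(1/4) = (4.046×10¹³/(5.670×10⁻⁸×1.05683×10¹²))^(1/4) = 161 K.

T ≈ 161 K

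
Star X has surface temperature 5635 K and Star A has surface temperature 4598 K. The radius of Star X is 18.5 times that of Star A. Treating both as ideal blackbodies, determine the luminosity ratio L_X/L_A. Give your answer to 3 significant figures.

L ∝ R²T⁴, so L_X/L_A = (R_X/R_A)²(T_X/T_A)⁴ = (18.5)² × (5635/4598)⁴ = 342.25 × 2.25580 = 772.

L_X/L_A ≈ 772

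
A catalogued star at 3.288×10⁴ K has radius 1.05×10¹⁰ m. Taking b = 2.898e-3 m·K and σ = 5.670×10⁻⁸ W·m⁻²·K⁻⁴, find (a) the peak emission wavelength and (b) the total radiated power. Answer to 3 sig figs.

(a) λ_max = b/T = 2.898×10⁻³/3.288×10⁴ = 8.814×10⁻⁸ m = 88.1 nm.
Surface area A = 4πR² = 4π(1.05×10¹⁰ m)² = 1.38544×10²¹ m².
(b) P = σAT⁴ = 5.670×10⁻⁸×1.38544×10²¹×(3.288×10⁴)⁴ = 9.18×10³¹ W.

λ_max ≈ 88.1 nm; P ≈ 9.18×10³¹ W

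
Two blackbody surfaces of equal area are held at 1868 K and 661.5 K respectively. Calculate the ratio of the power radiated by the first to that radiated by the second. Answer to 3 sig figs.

With equal areas, P₁/P₂ = (T₁/T₂)⁴ = (1868/661.5)⁴ = 63.6.

P₁/P₂ ≈ 63.6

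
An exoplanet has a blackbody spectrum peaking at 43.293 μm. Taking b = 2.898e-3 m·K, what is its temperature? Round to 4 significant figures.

T ≈ 66.94 K

Wien's law gives T = b/λ_max = (2.898×10⁻³ m·K)/(4.3293×10⁻⁵ m) = 66.94 K.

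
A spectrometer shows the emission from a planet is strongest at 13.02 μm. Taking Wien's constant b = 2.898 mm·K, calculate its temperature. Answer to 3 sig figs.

T ≈ 223 K

Wien's law gives T = b/λ_max = (2.898×10⁻³ m·K)/(1.302×10⁻⁵ m) = 223 K.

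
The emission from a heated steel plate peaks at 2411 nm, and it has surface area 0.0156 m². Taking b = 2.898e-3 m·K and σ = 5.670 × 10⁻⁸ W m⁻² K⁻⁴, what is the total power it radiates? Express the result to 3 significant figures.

Wien's law: T = b/λ_max = 2.898×10⁻³/2.411×10⁻⁶ = 1201.99 K.
Area A = 0.0156 m².
Then P = σAT⁴ = 5.670×10⁻⁸×0.0156×(1201.99)⁴ = 1.85×10³ W.

P ≈ 1.85×10³ W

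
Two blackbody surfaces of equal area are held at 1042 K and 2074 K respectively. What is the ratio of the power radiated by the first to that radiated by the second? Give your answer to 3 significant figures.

P₁/P₂ ≈ 0.0637

With equal areas, P₁/P₂ = (T₁/T₂)⁴ = (1042/2074)⁴ = 0.0637.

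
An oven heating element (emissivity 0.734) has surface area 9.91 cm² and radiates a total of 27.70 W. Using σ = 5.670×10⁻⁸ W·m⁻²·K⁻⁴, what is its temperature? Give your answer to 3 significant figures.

Area A = 9.91 cm² = 9.91×10⁻⁴ m².
P = εσAT⁴ ⇒ T = (P/(εσA))^(1/4) = (27.70/(0.734×5.670×10⁻⁸×9.91×10⁻⁴))^(1/4) = 905 K.

T ≈ 905 K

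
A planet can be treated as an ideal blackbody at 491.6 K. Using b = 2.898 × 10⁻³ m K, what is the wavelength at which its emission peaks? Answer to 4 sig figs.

λ_max ≈ 5.895 μm

Wien's displacement law: λ_max = b/T = (2.898×10⁻³ m·K)/(491.6 K) = 5.8950×10⁻⁶ m.
That is 5.895 μm, in the infrared range.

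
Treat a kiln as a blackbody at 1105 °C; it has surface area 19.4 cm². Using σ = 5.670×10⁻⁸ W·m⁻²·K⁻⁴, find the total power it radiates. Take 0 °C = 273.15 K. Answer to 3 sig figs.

P ≈ 397 W

T = 1105 °C + 273.15 = 1378.15 K.
Area A = 19.4 cm² = 1.94×10⁻³ m².
P = σAT⁴ = 5.670×10⁻⁸ × 1.94×10⁻³ × (1378.15)⁴ = 397 W.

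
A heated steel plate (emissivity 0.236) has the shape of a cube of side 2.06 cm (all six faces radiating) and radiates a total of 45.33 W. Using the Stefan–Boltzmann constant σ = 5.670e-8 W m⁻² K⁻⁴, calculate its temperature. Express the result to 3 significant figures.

T ≈ 1.07×10³ K

Area A = 6s² = 6×(0.0206 m)² = 2.54616×10⁻³ m².
P = εσAT⁴ ⇒ T = (P/(εσA))^(1/4) = (45.33/(0.236×5.670×10⁻⁸×2.54616×10⁻³))^(1/4) = 1.07×10³ K.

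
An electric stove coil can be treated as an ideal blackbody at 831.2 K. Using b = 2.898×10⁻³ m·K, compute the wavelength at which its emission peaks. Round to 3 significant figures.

λ_max ≈ 3.49 μm

Wien's displacement law: λ_max = b/T = (2.898×10⁻³ m·K)/(831.2 K) = 3.487×10⁻⁶ m.
That is 3.49 μm, in the infrared range.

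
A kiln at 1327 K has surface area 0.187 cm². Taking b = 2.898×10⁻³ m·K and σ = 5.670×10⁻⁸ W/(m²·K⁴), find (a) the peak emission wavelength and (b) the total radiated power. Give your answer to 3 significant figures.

λ_max ≈ 2.18×10³ nm; P ≈ 3.29 W

(a) λ_max = b/T = 2.898×10⁻³/1327 = 2.184×10⁻⁶ m = 2.18×10³ nm.
Area A = 0.187 cm² = 1.87×10⁻⁵ m².
(b) P = σAT⁴ = 5.670×10⁻⁸×1.87×10⁻⁵×(1327)⁴ = 3.29 W.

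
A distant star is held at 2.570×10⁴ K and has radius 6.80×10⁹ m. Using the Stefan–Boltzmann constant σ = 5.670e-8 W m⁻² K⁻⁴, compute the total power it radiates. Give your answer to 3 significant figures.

Surface area A = 4πR² = 4π(6.80×10⁹ m)² = 5.81069×10²⁰ m².
P = σAT⁴ = 5.670×10⁻⁸ × 5.81069×10²⁰ × (2.570×10⁴)⁴ = 1.44×10³¹ W.

P ≈ 1.44×10³¹ W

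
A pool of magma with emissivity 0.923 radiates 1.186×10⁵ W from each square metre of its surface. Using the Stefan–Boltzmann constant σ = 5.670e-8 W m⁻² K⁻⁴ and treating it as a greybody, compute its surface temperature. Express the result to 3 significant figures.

T ≈ 1.23×10³ K

I = εσT⁴, so T = (I/εσ)^(1/4) = (1.186×10⁵/(0.923×5.670×10⁻⁸))^(1/4) = 1.23×10³ K.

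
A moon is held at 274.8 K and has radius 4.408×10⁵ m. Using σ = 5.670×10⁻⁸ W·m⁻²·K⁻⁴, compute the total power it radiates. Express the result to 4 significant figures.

P ≈ 7.895×10¹⁴ W

Surface area A = 4πR² = 4π(4.408×10⁵ m)² = 2.44170×10¹² m².
P = σAT⁴ = 5.670×10⁻⁸ × 2.44170×10¹² × (274.8)⁴ = 7.895×10¹⁴ W.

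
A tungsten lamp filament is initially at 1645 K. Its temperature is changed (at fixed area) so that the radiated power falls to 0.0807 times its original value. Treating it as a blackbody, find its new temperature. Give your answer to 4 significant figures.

T₂ ≈ 876.8 K

P ∝ T⁴, so T₂/T₁ = (P₂/P₁)^(1/4) = (0.0807)^(1/4) = 0.532989.
T₂ = 1645 × 0.532989 = 876.8 K.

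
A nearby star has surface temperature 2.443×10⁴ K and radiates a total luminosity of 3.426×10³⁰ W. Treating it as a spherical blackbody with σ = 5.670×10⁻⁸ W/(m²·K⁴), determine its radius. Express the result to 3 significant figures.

R ≈ 3.67×10⁹ m

L = 4πR²σT⁴ ⇒ R = √(L/(4πσT⁴)).
σT⁴ = 2.01965×10¹⁰ W/m², so R = √(3.426×10³⁰/(4π×2.01965×10¹⁰)) = 3.67×10⁹ m.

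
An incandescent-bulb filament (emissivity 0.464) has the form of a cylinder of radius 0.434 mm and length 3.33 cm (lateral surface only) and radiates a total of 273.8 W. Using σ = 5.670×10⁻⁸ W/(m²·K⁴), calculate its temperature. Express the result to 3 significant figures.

Lateral area A = 2πrL = 2π×4.34×10⁻⁴×0.0333 = 9.08059×10⁻⁵ m².
P = εσAT⁴ ⇒ T = (P/(εσA))^(1/4) = (273.8/(0.464×5.670×10⁻⁸×9.08059×10⁻⁵))^(1/4) = 3.27×10³ K.

T ≈ 3.27×10³ K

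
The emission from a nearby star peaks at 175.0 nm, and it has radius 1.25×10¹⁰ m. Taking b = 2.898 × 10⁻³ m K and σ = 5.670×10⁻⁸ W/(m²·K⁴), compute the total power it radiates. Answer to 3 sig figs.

P ≈ 8.37×10³⁰ W

Wien's law: T = b/λ_max = 2.898×10⁻³/1.750×10⁻⁷ = 16560.0 K.
Surface area A = 4πR² = 4π(1.25×10¹⁰ m)² = 1.96350×10²¹ m².
Then P = σAT⁴ = 5.670×10⁻⁸×1.96350×10²¹×(16560.0)⁴ = 8.37×10³⁰ W.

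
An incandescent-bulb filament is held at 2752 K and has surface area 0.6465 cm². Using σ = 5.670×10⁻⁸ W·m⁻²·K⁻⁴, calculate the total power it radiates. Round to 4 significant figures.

Area A = 0.6465 cm² = 6.465×10⁻⁵ m².
P = σAT⁴ = 5.670×10⁻⁸ × 6.465×10⁻⁵ × (2752)⁴ = 210.3 W.

P ≈ 210.3 W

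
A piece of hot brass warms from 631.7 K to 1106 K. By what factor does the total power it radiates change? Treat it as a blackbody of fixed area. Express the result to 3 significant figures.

P₂/P₁ ≈ 9.40

P ∝ T⁴, so P₂/P₁ = (T₂/T₁)⁴ = (1106/631.7)⁴ = (1.75083)⁴ = 9.40.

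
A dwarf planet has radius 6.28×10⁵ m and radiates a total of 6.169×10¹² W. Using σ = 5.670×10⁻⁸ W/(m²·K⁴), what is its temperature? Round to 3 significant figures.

T ≈ 68.5 K

Surface area A = 4πR² = 4π(6.28×10⁵ m)² = 4.95598×10¹² m².
P = σAT⁴ ⇒ T = (P/(σA))^(1/4) = (6.169×10¹²/(5.670×10⁻⁸×4.95598×10¹²))^(1/4) = 68.5 K.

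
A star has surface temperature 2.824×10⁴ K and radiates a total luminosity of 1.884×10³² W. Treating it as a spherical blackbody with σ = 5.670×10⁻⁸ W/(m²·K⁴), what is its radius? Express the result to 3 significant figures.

L = 4πR²σT⁴ ⇒ R = √(L/(4πσT⁴)).
σT⁴ = 3.60613×10¹⁰ W/m², so R = √(1.884×10³²/(4π×3.60613×10¹⁰)) = 2.04×10¹⁰ m.

R ≈ 2.04×10¹⁰ m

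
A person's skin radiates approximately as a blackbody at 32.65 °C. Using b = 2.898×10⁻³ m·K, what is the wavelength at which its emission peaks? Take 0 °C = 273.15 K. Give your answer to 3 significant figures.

λ_max ≈ 9.48 μm

T = 32.65 °C + 273.15 = 305.80 K.
Wien's displacement law: λ_max = b/T = (2.898×10⁻³ m·K)/(305.80 K) = 9.477×10⁻⁶ m.
That is 9.48 μm, in the infrared range.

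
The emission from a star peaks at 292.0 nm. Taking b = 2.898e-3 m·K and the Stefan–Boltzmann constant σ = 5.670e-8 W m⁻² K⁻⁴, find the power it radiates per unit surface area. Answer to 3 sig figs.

Wien's law: T = b/λ_max = 2.898×10⁻³/2.920×10⁻⁷ = 9924.66 K.
Then I = σT⁴ = 5.670×10⁻⁸×(9924.66)⁴ = 5.50×10⁸ W/m².

I ≈ 5.50×10⁸ W/m²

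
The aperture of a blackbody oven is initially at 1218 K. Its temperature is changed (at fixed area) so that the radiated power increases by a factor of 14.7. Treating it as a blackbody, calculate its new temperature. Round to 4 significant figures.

P ∝ T⁴, so T₂/T₁ = (P₂/P₁)^(1/4) = (14.7)^(1/4) = 1.95808.
T₂ = 1218 × 1.95808 = 2385 K.

T₂ ≈ 2385 K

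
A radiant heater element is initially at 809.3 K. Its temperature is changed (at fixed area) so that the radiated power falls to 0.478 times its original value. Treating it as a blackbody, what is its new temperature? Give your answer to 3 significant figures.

P ∝ T⁴, so T₂/T₁ = (P₂/P₁)^(1/4) = (0.478)^(1/4) = 0.831490.
T₂ = 809.3 × 0.831490 = 673 K.

T₂ ≈ 673 K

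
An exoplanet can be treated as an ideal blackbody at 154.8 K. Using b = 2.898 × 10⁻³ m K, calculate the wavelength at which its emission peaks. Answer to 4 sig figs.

λ_max ≈ 18.72 μm

Wien's displacement law: λ_max = b/T = (2.898×10⁻³ m·K)/(154.8 K) = 1.8721×10⁻⁵ m.
That is 18.72 μm, in the infrared range.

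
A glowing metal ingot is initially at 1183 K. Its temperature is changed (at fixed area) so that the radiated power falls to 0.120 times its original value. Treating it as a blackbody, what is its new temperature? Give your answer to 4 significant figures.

P ∝ T⁴, so T₂/T₁ = (P₂/P₁)^(1/4) = (0.120)^(1/4) = 0.588566.
T₂ = 1183 × 0.588566 = 696.3 K.

T₂ ≈ 696.3 K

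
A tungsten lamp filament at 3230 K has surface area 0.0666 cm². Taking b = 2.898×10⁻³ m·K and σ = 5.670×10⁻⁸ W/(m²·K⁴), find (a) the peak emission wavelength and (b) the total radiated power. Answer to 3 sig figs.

(a) λ_max = b/T = 2.898×10⁻³/3230 = 8.972×10⁻⁷ m = 897 nm.
Area A = 0.0666 cm² = 6.66×10⁻⁶ m².
(b) P = σAT⁴ = 5.670×10⁻⁸×6.66×10⁻⁶×(3230)⁴ = 41.1 W.

λ_max ≈ 897 nm; P ≈ 41.1 W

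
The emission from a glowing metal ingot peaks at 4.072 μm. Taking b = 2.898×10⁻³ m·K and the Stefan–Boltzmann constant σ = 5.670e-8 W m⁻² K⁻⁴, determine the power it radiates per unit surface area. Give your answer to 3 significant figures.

Wien's law: T = b/λ_max = 2.898×10⁻³/4.072×10⁻⁶ = 711.690 K.
Then I = σT⁴ = 5.670×10⁻⁸×(711.690)⁴ = 1.45×10⁴ W/m².

I ≈ 1.45×10⁴ W/m²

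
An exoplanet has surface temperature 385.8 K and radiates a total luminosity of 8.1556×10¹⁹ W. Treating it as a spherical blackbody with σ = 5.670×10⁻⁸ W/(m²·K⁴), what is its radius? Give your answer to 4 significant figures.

R ≈ 7.188×10⁷ m

L = 4πR²σT⁴ ⇒ R = √(L/(4πσT⁴)).
σT⁴ = 1256.12 W/m², so R = √(8.1556×10¹⁹/(4π×1256.12)) = 7.188×10⁷ m.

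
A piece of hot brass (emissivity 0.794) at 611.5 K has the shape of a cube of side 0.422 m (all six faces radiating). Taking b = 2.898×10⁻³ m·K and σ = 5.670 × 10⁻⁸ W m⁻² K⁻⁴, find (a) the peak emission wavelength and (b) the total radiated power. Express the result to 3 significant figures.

λ_max ≈ 4.74 μm; P ≈ 6.73×10³ W

(a) λ_max = b/T = 2.898×10⁻³/611.5 = 4.739×10⁻⁶ m = 4.74 μm.
Area A = 6s² = 6×(0.422 m)² = 1.0685 m².
(b) P = εσAT⁴ = 0.794×5.670×10⁻⁸×1.0685×(611.5)⁴ = 6.73×10³ W.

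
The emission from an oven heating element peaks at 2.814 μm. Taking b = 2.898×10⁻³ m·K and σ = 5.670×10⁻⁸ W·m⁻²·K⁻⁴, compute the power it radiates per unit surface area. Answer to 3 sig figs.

I ≈ 6.38×10⁴ W/m²

Wien's law: T = b/λ_max = 2.898×10⁻³/2.814×10⁻⁶ = 1029.85 K.
Then I = σT⁴ = 5.670×10⁻⁸×(1029.85)⁴ = 6.38×10⁴ W/m².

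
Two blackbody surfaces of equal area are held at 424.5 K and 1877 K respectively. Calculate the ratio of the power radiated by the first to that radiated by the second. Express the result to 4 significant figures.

P₁/P₂ ≈ 2.616×10⁻³

With equal areas, P₁/P₂ = (T₁/T₂)⁴ = (424.5/1877)⁴ = 2.616×10⁻³.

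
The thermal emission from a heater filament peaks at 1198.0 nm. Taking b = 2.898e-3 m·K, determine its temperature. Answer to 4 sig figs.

T ≈ 2419 K

Wien's law gives T = b/λ_max = (2.898×10⁻³ m·K)/(1.1980×10⁻⁶ m) = 2419 K.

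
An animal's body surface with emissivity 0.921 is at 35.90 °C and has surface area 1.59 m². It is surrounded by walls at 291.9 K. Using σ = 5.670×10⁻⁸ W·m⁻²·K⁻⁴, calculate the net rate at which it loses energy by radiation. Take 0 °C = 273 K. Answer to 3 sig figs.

T = 35.90 °C + 273 = 308.90 K.
Area A = 1.59 m².
Net radiated power P_net = εσA(T⁴ − T₀⁴) = 0.921×5.670×10⁻⁸×1.59×(308.90⁴ − 291.9⁴).
T⁴ − T₀⁴ = 9.10483×10⁹ − 7.26000×10⁹ = 1.84483×10⁹ K⁴, so P_net = 153 W.

Net loss ≈ 153 W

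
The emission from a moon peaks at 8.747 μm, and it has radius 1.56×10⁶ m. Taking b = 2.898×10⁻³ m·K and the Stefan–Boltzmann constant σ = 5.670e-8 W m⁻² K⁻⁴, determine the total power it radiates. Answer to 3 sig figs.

P ≈ 2.09×10¹⁶ W

Wien's law: T = b/λ_max = 2.898×10⁻³/8.747×10⁻⁶ = 331.314 K.
Surface area A = 4πR² = 4π(1.56×10⁶ m)² = 3.05815×10¹³ m².
Then P = σAT⁴ = 5.670×10⁻⁸×3.05815×10¹³×(331.314)⁴ = 2.09×10¹⁶ W.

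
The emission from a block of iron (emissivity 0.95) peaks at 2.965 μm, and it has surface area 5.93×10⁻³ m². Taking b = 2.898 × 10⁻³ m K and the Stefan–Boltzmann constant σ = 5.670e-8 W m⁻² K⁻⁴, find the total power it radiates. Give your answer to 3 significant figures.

Wien's law: T = b/λ_max = 2.898×10⁻³/2.965×10⁻⁶ = 977.403 K.
Area A = 5.93×10⁻³ m².
Then P = εσAT⁴ = 0.95×5.670×10⁻⁸×5.93×10⁻³×(977.403)⁴ = 292 W.

P ≈ 292 W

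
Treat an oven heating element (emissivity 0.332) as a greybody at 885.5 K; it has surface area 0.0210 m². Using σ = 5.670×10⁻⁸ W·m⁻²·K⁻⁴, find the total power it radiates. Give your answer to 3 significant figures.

P ≈ 243 W

Area A = 0.0210 m².
P = εσAT⁴ = 0.332 × 5.670×10⁻⁸ × 0.0210 × (885.5)⁴ = 243 W.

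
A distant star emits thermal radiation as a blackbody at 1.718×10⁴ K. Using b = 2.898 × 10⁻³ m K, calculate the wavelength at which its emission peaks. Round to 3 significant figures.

Wien's displacement law: λ_max = b/T = (2.898×10⁻³ m·K)/(1.718×10⁴ K) = 1.687×10⁻⁷ m.
That is 169 nm, in the ultraviolet range.

λ_max ≈ 169 nm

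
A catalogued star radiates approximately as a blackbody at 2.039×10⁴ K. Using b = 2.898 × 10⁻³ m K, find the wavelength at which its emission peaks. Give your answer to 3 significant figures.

λ_max ≈ 142 nm

Wien's displacement law: λ_max = b/T = (2.898×10⁻³ m·K)/(2.039×10⁴ K) = 1.421×10⁻⁷ m.
That is 142 nm, in the ultraviolet range.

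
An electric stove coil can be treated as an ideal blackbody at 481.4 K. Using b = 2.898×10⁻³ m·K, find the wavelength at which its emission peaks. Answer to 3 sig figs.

Wien's displacement law: λ_max = b/T = (2.898×10⁻³ m·K)/(481.4 K) = 6.020×10⁻⁶ m.
That is 6.02 μm, in the infrared range.

λ_max ≈ 6.02 μm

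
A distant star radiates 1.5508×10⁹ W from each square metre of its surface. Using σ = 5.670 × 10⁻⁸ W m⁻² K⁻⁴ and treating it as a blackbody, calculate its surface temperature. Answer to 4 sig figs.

T ≈ 1.286×10⁴ K

I = σT⁴, so T = (I/σ)^(1/4) = (1.5508×10⁹/(5.670×10⁻⁸))^(1/4) = 1.286×10⁴ K.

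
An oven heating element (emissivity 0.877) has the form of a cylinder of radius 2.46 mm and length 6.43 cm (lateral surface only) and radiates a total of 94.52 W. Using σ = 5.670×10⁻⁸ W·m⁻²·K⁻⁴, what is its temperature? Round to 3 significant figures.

Lateral area A = 2πrL = 2π×2.46×10⁻³×0.0643 = 9.93862×10⁻⁴ m².
P = εσAT⁴ ⇒ T = (P/(εσA))^(1/4) = (94.52/(0.877×5.670×10⁻⁸×9.93862×10⁻⁴))^(1/4) = 1.18×10³ K.

T ≈ 1.18×10³ K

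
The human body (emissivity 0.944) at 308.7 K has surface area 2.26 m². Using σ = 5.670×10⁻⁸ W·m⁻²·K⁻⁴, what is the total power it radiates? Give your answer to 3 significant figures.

P ≈ 1.10×10³ W

Area A = 2.26 m².
P = εσAT⁴ = 0.944 × 5.670×10⁻⁸ × 2.26 × (308.7)⁴ = 1.10×10³ W.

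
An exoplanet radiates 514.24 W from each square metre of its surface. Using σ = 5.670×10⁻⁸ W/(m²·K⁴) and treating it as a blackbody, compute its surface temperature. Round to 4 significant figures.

I = σT⁴, so T = (I/σ)^(1/4) = (514.24/(5.670×10⁻⁸))^(1/4) = 308.6 K.

T ≈ 308.6 K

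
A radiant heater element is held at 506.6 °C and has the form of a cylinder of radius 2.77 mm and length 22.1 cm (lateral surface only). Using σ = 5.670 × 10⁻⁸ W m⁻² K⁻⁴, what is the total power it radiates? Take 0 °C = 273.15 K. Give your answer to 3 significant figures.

T = 506.6 °C + 273.15 = 779.75 K.
Lateral area A = 2πrL = 2π×2.77×10⁻³×0.221 = 3.84638×10⁻³ m².
P = σAT⁴ = 5.670×10⁻⁸ × 3.84638×10⁻³ × (779.75)⁴ = 80.6 W.

P ≈ 80.6 W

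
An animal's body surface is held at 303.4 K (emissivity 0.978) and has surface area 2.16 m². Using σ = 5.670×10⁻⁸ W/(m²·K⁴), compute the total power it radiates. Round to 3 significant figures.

P ≈ 1.01×10³ W

Area A = 2.16 m².
P = εσAT⁴ = 0.978 × 5.670×10⁻⁸ × 2.16 × (303.4)⁴ = 1.01×10³ W.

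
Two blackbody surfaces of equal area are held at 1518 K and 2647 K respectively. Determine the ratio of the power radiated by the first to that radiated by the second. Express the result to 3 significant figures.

With equal areas, P₁/P₂ = (T₁/T₂)⁴ = (1518/2647)⁴ = 0.108.

P₁/P₂ ≈ 0.108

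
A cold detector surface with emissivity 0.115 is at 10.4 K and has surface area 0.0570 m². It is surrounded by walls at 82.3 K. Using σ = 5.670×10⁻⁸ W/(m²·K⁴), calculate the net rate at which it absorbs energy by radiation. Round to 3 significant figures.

Net gain ≈ 0.0170 W

Area A = 0.0570 m².
Net radiated power P_net = εσA(T⁴ − T₀⁴) = 0.115×5.670×10⁻⁸×0.0570×(10.4⁴ − 82.3⁴).
T⁴ − T₀⁴ = 11698.6 − 4.58775×10⁷ = -4.58658×10⁷ K⁴, so P_net = -0.0170 W — negative, meaning a net gain of 0.0170 W.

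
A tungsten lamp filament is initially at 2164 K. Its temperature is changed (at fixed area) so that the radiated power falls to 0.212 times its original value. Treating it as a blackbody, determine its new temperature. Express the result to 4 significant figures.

P ∝ T⁴, so T₂/T₁ = (P₂/P₁)^(1/4) = (0.212)^(1/4) = 0.678553.
T₂ = 2164 × 0.678553 = 1468 K.

T₂ ≈ 1468 K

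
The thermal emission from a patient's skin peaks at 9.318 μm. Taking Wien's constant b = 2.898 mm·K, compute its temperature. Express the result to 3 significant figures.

Wien's law gives T = b/λ_max = (2.898×10⁻³ m·K)/(9.318×10⁻⁶ m) = 311 K.

T ≈ 311 K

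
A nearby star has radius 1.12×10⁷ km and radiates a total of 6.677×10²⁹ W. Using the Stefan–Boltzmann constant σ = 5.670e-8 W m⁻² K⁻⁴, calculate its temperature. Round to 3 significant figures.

Surface area A = 4πR² = 4π(1.12×10¹⁰ m)² = 1.57633×10²¹ m².
P = σAT⁴ ⇒ T = (P/(σA))^(1/4) = (6.677×10²⁹/(5.670×10⁻⁸×1.57633×10²¹))^(1/4) = 9.30×10³ K.

T ≈ 9.30×10³ K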